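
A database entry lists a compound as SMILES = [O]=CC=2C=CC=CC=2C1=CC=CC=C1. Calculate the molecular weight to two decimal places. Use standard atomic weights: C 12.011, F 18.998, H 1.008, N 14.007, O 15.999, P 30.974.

First, the molecular formula is C13H10O (counting implicit H from valence).
  C: 13 × 12.011 = 156.143
  H: 10 × 1.008 = 10.080
  O: 1 × 15.999 = 15.999
Sum: 13×12.011 + 10×1.008 + 1×15.999 = 182.222 → 182.22 g/mol.

182.22 g/mol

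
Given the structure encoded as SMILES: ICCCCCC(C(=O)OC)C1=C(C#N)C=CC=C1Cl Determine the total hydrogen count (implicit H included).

Walk through each heavy atom and fill implicit hydrogens from standard valence (C 4, N 3, O 2, S 2, halogen 1):
  atom 1: I (halogen, monovalent) → 0 H
  atom 2: C, bond orders sum to 2 (valence 4) → 2 H
  atom 3: C, bond orders sum to 2 (valence 4) → 2 H
  atom 4: C, bond orders sum to 2 (valence 4) → 2 H
  atom 5: C, bond orders sum to 2 (valence 4) → 2 H
  atom 6: C, bond orders sum to 2 (valence 4) → 2 H
  atom 7: C, bond orders sum to 3 (valence 4) → 1 H
  atom 8: C, bond orders sum to 4 (valence 4) → 0 H
  atom 9: O, bond orders sum to 2 (valence 2) → 0 H
  atom 10: O, bond orders sum to 2 (valence 2) → 0 H
  atom 11: C, bond orders sum to 1 (valence 4) → 3 H
  atom 12: C, bond orders sum to 4 (valence 4) → 0 H
  atom 13: C, bond orders sum to 4 (valence 4) → 0 H
  atom 14: C, bond orders sum to 4 (valence 4) → 0 H
  atom 15: N, bond orders sum to 3 (valence 3) → 0 H
  atom 16: C, bond orders sum to 3 (valence 4) → 1 H
  atom 17: C, bond orders sum to 3 (valence 4) → 1 H
  atom 18: C, bond orders sum to 3 (valence 4) → 1 H
  atom 19: C, bond orders sum to 4 (valence 4) → 0 H
  atom 20: Cl (halogen, monovalent) → 0 H
Total hydrogens: 17.

17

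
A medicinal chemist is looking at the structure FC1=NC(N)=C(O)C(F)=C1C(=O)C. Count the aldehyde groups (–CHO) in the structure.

Scan the SMILES for the aldehyde motif — none present.
Groups that are present: 1 hydroxyl, 1 ketone, 1 primary amine.

0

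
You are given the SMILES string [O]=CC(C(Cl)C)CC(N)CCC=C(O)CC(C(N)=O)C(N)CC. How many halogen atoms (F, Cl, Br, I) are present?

1

Halogen atoms appear at heavy-atom position 5 (1×Cl).
Other groups present: 1 aldehyde, 1 alkene, 1 amide, 1 hydroxyl, 2 primary amine.
Halogen count: 1.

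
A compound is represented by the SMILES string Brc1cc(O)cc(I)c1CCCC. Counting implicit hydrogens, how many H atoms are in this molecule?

Walk through each heavy atom and fill implicit hydrogens from standard valence (C 4, N 3, O 2, S 2, halogen 1); for lowercase aromatic atoms, an aromatic c carries 1 H when it has two neighbours and 0 H with three, and aromatic n carries 0 H:
  atom 1: Br (halogen, monovalent) → 0 H
  atom 2: aromatic c, 3 neighbours → 0 H
  atom 3: aromatic c, 2 neighbours → 1 H
  atom 4: aromatic c, 3 neighbours → 0 H
  atom 5: O, bond orders sum to 1 (valence 2) → 1 H
  atom 6: aromatic c, 2 neighbours → 1 H
  atom 7: aromatic c, 3 neighbours → 0 H
  atom 8: I (halogen, monovalent) → 0 H
  atom 9: aromatic c, 3 neighbours → 0 H
  atom 10: C, bond orders sum to 2 (valence 4) → 2 H
  atom 11: C, bond orders sum to 2 (valence 4) → 2 H
  atom 12: C, bond orders sum to 2 (valence 4) → 2 H
  atom 13: C, bond orders sum to 1 (valence 4) → 3 H
Total hydrogens: 12.

12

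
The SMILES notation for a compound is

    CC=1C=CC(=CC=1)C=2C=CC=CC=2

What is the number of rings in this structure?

In SMILES, each pair of matching ring-closure digits denotes one ring-closing bond; the number of such bonds equals the number of independent rings.
Ring-closure bonds here: 2.

2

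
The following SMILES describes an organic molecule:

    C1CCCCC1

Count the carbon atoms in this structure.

Count every carbon token in the SMILES (each C, including those in ring-closure positions and inside branches).
Carbon count: 6.

6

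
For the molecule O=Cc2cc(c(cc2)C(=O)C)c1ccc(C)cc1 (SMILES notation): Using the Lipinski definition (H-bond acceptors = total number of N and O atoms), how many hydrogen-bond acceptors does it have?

2

N atoms: 0; O atoms: 2.
Lipinski HBA = 0 + 2 = 2.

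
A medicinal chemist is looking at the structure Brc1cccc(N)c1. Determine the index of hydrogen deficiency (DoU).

Molecular formula: C6H6BrN.
DoU = (2C + 2 + N − H − X) / 2, where X is the halogen count and O/S are ignored.
    = (2·6 + 2 + 1 − 6 − 1) / 2 = 8 / 2 = 4.

4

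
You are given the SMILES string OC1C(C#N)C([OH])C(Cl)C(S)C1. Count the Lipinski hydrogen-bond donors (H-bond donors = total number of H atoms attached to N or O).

Donors: find every N or O and count the H atoms it carries.
  atom 1 (O): bond orders sum to 1 → 1 H
  atom 5 (N): bond orders sum to 3 → 0 H
  atom 7 (O): bond orders sum to 1 → 1 H
Lipinski HBD = 2.

2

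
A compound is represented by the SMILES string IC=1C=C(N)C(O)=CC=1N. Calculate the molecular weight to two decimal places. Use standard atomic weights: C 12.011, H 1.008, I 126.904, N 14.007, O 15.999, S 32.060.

250.04 g/mol

First, the molecular formula is C6H7IN2O (counting implicit H from valence).
  C: 6 × 12.011 = 72.066
  H: 7 × 1.008 = 7.056
  I: 1 × 126.904 = 126.904
  N: 2 × 14.007 = 28.014
  O: 1 × 15.999 = 15.999
Sum: 6×12.011 + 7×1.008 + 1×126.904 + 2×14.007 + 1×15.999 = 250.039 → 250.04 g/mol.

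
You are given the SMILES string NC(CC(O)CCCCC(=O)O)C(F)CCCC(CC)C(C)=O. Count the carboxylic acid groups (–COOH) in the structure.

The carboxylic acid motif appears at heavy-atom position 10 in the SMILES.
Other groups present: 1 hydroxyl, 1 ketone, 1 primary amine.
Carboxylic acid count: 1.

1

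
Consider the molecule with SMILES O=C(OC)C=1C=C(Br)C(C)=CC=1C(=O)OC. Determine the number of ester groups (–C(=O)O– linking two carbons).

2

The ester motif appears at heavy-atom positions 2, 13 in the SMILES.
Ester count: 2.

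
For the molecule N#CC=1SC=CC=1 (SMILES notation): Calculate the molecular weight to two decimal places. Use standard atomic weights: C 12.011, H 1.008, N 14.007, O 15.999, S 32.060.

First, the molecular formula is C5H3NS (counting implicit H from valence).
  C: 5 × 12.011 = 60.055
  H: 3 × 1.008 = 3.024
  N: 1 × 14.007 = 14.007
  S: 1 × 32.060 = 32.060
Sum: 5×12.011 + 3×1.008 + 1×14.007 + 1×32.060 = 109.146 → 109.15 g/mol.

109.15 g/mol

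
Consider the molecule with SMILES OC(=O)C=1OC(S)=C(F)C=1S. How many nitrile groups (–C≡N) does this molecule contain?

Scan the SMILES for the nitrile motif — none present.
Groups that are present: 1 carboxylic acid, 2 thiol.

0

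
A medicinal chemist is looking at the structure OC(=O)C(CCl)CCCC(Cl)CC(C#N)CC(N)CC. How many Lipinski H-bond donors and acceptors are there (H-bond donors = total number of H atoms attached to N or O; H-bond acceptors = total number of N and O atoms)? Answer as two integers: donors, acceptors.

3, 4

Donors: find every N or O and count the H atoms it carries.
  atom 1 (O): bond orders sum to 1 → 1 H
  atom 3 (O): bond orders sum to 2 → 0 H
  atom 15 (N): bond orders sum to 3 → 0 H
  atom 18 (N): bond orders sum to 1 → 2 H
Lipinski HBD = 3.
Acceptors: N atoms = 2, O atoms = 2 → HBA = 4.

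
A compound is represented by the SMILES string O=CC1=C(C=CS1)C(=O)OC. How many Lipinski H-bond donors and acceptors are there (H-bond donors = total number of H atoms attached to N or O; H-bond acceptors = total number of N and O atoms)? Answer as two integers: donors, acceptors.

0, 3

Donors: find every N or O and count the H atoms it carries.
  atom 1 (O): bond orders sum to 2 → 0 H
  atom 9 (O): bond orders sum to 2 → 0 H
  atom 10 (O): bond orders sum to 2 → 0 H
Lipinski HBD = 0.
Acceptors: N atoms = 0, O atoms = 3 → HBA = 3.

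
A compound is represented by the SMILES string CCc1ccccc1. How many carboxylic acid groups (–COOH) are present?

Scan the SMILES for the carboxylic acid motif — none present.

0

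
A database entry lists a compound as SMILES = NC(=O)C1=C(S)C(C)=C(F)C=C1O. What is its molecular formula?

Walk through each heavy atom and fill implicit hydrogens from standard valence (C 4, N 3, O 2, S 2, halogen 1):
  atom 1: N, bond orders sum to 1 (valence 3) → 2 H
  atom 2: C, bond orders sum to 4 (valence 4) → 0 H
  atom 3: O, bond orders sum to 2 (valence 2) → 0 H
  atom 4: C, bond orders sum to 4 (valence 4) → 0 H
  atom 5: C, bond orders sum to 4 (valence 4) → 0 H
  atom 6: S, bond orders sum to 1 (valence 2) → 1 H
  atom 7: C, bond orders sum to 4 (valence 4) → 0 H
  atom 8: C, bond orders sum to 1 (valence 4) → 3 H
  atom 9: C, bond orders sum to 4 (valence 4) → 0 H
  atom 10: F (halogen, monovalent) → 0 H
  atom 11: C, bond orders sum to 3 (valence 4) → 1 H
  atom 12: C, bond orders sum to 4 (valence 4) → 0 H
  atom 13: O, bond orders sum to 1 (valence 2) → 1 H
Totals → C:8, H:8, F:1, N:1, O:2, S:1.
In Hill order: C8H8FNO2S.

C8H8FNO2S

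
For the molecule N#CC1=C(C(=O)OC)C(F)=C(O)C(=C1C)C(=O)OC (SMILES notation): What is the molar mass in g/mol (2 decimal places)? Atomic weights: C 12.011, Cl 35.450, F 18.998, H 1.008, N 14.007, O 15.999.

First, the molecular formula is C12H10FNO5 (counting implicit H from valence).
  C: 12 × 12.011 = 144.132
  F: 1 × 18.998 = 18.998
  H: 10 × 1.008 = 10.080
  N: 1 × 14.007 = 14.007
  O: 5 × 15.999 = 79.995
Sum: 12×12.011 + 1×18.998 + 10×1.008 + 1×14.007 + 5×15.999 = 267.212 → 267.21 g/mol.

267.21 g/mol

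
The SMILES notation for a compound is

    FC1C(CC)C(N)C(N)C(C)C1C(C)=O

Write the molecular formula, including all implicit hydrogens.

Walk through each heavy atom and fill implicit hydrogens from standard valence (C 4, N 3, O 2, S 2, halogen 1):
  atom 1: F (halogen, monovalent) → 0 H
  atom 2: C, bond orders sum to 3 (valence 4) → 1 H
  atom 3: C, bond orders sum to 3 (valence 4) → 1 H
  atom 4: C, bond orders sum to 2 (valence 4) → 2 H
  atom 5: C, bond orders sum to 1 (valence 4) → 3 H
  atom 6: C, bond orders sum to 3 (valence 4) → 1 H
  atom 7: N, bond orders sum to 1 (valence 3) → 2 H
  atom 8: C, bond orders sum to 3 (valence 4) → 1 H
  atom 9: N, bond orders sum to 1 (valence 3) → 2 H
  atom 10: C, bond orders sum to 3 (valence 4) → 1 H
  atom 11: C, bond orders sum to 1 (valence 4) → 3 H
  atom 12: C, bond orders sum to 3 (valence 4) → 1 H
  atom 13: C, bond orders sum to 4 (valence 4) → 0 H
  atom 14: C, bond orders sum to 1 (valence 4) → 3 H
  atom 15: O, bond orders sum to 2 (valence 2) → 0 H
Totals → C:11, H:21, F:1, N:2, O:1.

C11H21FN2O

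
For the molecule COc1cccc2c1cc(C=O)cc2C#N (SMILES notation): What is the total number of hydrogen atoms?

Walk through each heavy atom and fill implicit hydrogens from standard valence (C 4, N 3, O 2, S 2, halogen 1); for lowercase aromatic atoms, an aromatic c carries 1 H when it has two neighbours and 0 H with three, and aromatic n carries 0 H:
  atom 1: C, bond orders sum to 1 (valence 4) → 3 H
  atom 2: O, bond orders sum to 2 (valence 2) → 0 H
  atom 3: aromatic c, 3 neighbours → 0 H
  atom 4: aromatic c, 2 neighbours → 1 H
  atom 5: aromatic c, 2 neighbours → 1 H
  atom 6: aromatic c, 2 neighbours → 1 H
  atom 7: aromatic c, 3 neighbours → 0 H
  atom 8: aromatic c, 3 neighbours → 0 H
  atom 9: aromatic c, 2 neighbours → 1 H
  atom 10: aromatic c, 3 neighbours → 0 H
  atom 11: C, bond orders sum to 3 (valence 4) → 1 H
  atom 12: O, bond orders sum to 2 (valence 2) → 0 H
  atom 13: aromatic c, 2 neighbours → 1 H
  atom 14: aromatic c, 3 neighbours → 0 H
  atom 15: C, bond orders sum to 4 (valence 4) → 0 H
  atom 16: N, bond orders sum to 3 (valence 3) → 0 H
Total hydrogens: 9.

9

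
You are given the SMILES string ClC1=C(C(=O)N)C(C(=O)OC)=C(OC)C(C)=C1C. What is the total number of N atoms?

1

Scan the SMILES for N atoms (remember two-letter symbols like Cl and Br are single atoms).
Nitrogen count: 1.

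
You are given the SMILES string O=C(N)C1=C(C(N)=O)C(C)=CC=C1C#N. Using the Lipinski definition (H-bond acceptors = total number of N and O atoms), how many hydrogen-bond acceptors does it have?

5

N atoms: 3; O atoms: 2.
Lipinski HBA = 3 + 2 = 5.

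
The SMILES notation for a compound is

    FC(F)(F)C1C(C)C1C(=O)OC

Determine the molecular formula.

C7H9F3O2

Walk through each heavy atom and fill implicit hydrogens from standard valence (C 4, N 3, O 2, S 2, halogen 1):
  atom 1: F (halogen, monovalent) → 0 H
  atom 2: C, bond orders sum to 4 (valence 4) → 0 H
  atom 3: F (halogen, monovalent) → 0 H
  atom 4: F (halogen, monovalent) → 0 H
  atom 5: C, bond orders sum to 3 (valence 4) → 1 H
  atom 6: C, bond orders sum to 3 (valence 4) → 1 H
  atom 7: C, bond orders sum to 1 (valence 4) → 3 H
  atom 8: C, bond orders sum to 3 (valence 4) → 1 H
  atom 9: C, bond orders sum to 4 (valence 4) → 0 H
  atom 10: O, bond orders sum to 2 (valence 2) → 0 H
  atom 11: O, bond orders sum to 2 (valence 2) → 0 H
  atom 12: C, bond orders sum to 1 (valence 4) → 3 H
Totals → C:7, H:9, F:3, O:2.
In Hill order: C7H9F3O2.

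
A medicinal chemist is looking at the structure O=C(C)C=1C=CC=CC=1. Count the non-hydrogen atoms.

9

Every atom symbol written in the SMILES (organic subset) is one heavy atom; implicit H are not written.
Heavy atoms by element → C:8, O:1.
Total: 9.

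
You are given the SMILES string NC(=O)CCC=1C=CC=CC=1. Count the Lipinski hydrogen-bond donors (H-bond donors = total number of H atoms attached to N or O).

2

Donors: find every N or O and count the H atoms it carries.
  atom 1 (N): bond orders sum to 1 → 2 H
  atom 3 (O): bond orders sum to 2 → 0 H
Lipinski HBD = 2.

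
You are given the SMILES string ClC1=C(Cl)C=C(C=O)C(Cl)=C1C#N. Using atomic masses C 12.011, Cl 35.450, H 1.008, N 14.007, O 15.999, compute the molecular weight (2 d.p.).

First, the molecular formula is C8H2Cl3NO (counting implicit H from valence).
  C: 8 × 12.011 = 96.088
  Cl: 3 × 35.450 = 106.350
  H: 2 × 1.008 = 2.016
  N: 1 × 14.007 = 14.007
  O: 1 × 15.999 = 15.999
Sum: 8×12.011 + 3×35.450 + 2×1.008 + 1×14.007 + 1×15.999 = 234.460 → 234.46 g/mol.

234.46 g/mol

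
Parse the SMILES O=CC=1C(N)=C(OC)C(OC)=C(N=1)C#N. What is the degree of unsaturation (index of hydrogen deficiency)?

7

Molecular formula: C9H9N3O3.
DoU = (2C + 2 + N − H − X) / 2, where X is the halogen count and O/S are ignored.
    = (2·9 + 2 + 3 − 9 − 0) / 2 = 14 / 2 = 7.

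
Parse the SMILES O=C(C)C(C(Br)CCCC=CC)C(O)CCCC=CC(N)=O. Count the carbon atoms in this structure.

Count every carbon token in the SMILES (each C, including those in ring-closure positions and inside branches).
Carbon count: 17.

17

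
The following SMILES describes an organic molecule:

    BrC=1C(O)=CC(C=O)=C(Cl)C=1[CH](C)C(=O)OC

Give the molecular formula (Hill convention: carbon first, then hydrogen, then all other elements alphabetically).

Walk through each heavy atom and fill implicit hydrogens from standard valence (C 4, N 3, O 2, S 2, halogen 1):
  atom 1: Br (halogen, monovalent) → 0 H
  atom 2: C, bond orders sum to 4 (valence 4) → 0 H
  atom 3: C, bond orders sum to 4 (valence 4) → 0 H
  atom 4: O, bond orders sum to 1 (valence 2) → 1 H
  atom 5: C, bond orders sum to 3 (valence 4) → 1 H
  atom 6: C, bond orders sum to 4 (valence 4) → 0 H
  atom 7: C, bond orders sum to 3 (valence 4) → 1 H
  atom 8: O, bond orders sum to 2 (valence 2) → 0 H
  atom 9: C, bond orders sum to 4 (valence 4) → 0 H
  atom 10: Cl (halogen, monovalent) → 0 H
  atom 11: C, bond orders sum to 4 (valence 4) → 0 H
  atom 12: C with explicit H count 1
  atom 13: C, bond orders sum to 1 (valence 4) → 3 H
  atom 14: C, bond orders sum to 4 (valence 4) → 0 H
  atom 15: O, bond orders sum to 2 (valence 2) → 0 H
  atom 16: O, bond orders sum to 2 (valence 2) → 0 H
  atom 17: C, bond orders sum to 1 (valence 4) → 3 H
Totals → C:11, H:10, Br:1, Cl:1, O:4.
In Hill order: C11H10BrClO4.

C11H10BrClO4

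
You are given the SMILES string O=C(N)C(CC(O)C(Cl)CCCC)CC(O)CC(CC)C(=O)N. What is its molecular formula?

C16H31ClN2O4

Walk through each heavy atom and fill implicit hydrogens from standard valence (C 4, N 3, O 2, S 2, halogen 1):
  atom 1: O, bond orders sum to 2 (valence 2) → 0 H
  atom 2: C, bond orders sum to 4 (valence 4) → 0 H
  atom 3: N, bond orders sum to 1 (valence 3) → 2 H
  atom 4: C, bond orders sum to 3 (valence 4) → 1 H
  atom 5: C, bond orders sum to 2 (valence 4) → 2 H
  atom 6: C, bond orders sum to 3 (valence 4) → 1 H
  atom 7: O, bond orders sum to 1 (valence 2) → 1 H
  atom 8: C, bond orders sum to 3 (valence 4) → 1 H
  atom 9: Cl (halogen, monovalent) → 0 H
  atom 10: C, bond orders sum to 2 (valence 4) → 2 H
  atom 11: C, bond orders sum to 2 (valence 4) → 2 H
  atom 12: C, bond orders sum to 2 (valence 4) → 2 H
  atom 13: C, bond orders sum to 1 (valence 4) → 3 H
  atom 14: C, bond orders sum to 2 (valence 4) → 2 H
  atom 15: C, bond orders sum to 3 (valence 4) → 1 H
  atom 16: O, bond orders sum to 1 (valence 2) → 1 H
  atom 17: C, bond orders sum to 2 (valence 4) → 2 H
  atom 18: C, bond orders sum to 3 (valence 4) → 1 H
  atom 19: C, bond orders sum to 2 (valence 4) → 2 H
  atom 20: C, bond orders sum to 1 (valence 4) → 3 H
  atom 21: C, bond orders sum to 4 (valence 4) → 0 H
  atom 22: O, bond orders sum to 2 (valence 2) → 0 H
  atom 23: N, bond orders sum to 1 (valence 3) → 2 H
Totals → C:16, H:31, Cl:1, N:2, O:4.
In Hill order: C16H31ClN2O4.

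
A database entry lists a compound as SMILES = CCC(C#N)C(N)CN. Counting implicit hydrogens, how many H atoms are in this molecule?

Walk through each heavy atom and fill implicit hydrogens from standard valence (C 4, N 3, O 2, S 2, halogen 1):
  atom 1: C, bond orders sum to 1 (valence 4) → 3 H
  atom 2: C, bond orders sum to 2 (valence 4) → 2 H
  atom 3: C, bond orders sum to 3 (valence 4) → 1 H
  atom 4: C, bond orders sum to 4 (valence 4) → 0 H
  atom 5: N, bond orders sum to 3 (valence 3) → 0 H
  atom 6: C, bond orders sum to 3 (valence 4) → 1 H
  atom 7: N, bond orders sum to 1 (valence 3) → 2 H
  atom 8: C, bond orders sum to 2 (valence 4) → 2 H
  atom 9: N, bond orders sum to 1 (valence 3) → 2 H
Total hydrogens: 13.

13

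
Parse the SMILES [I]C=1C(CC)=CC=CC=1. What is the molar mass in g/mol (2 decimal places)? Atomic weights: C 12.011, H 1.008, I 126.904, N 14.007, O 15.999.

First, the molecular formula is C8H9I (counting implicit H from valence).
  C: 8 × 12.011 = 96.088
  H: 9 × 1.008 = 9.072
  I: 1 × 126.904 = 126.904
Sum: 8×12.011 + 9×1.008 + 1×126.904 = 232.064 → 232.06 g/mol.

232.06 g/mol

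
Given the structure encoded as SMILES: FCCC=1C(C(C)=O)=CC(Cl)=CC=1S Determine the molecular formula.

Walk through each heavy atom and fill implicit hydrogens from standard valence (C 4, N 3, O 2, S 2, halogen 1):
  atom 1: F (halogen, monovalent) → 0 H
  atom 2: C, bond orders sum to 2 (valence 4) → 2 H
  atom 3: C, bond orders sum to 2 (valence 4) → 2 H
  atom 4: C, bond orders sum to 4 (valence 4) → 0 H
  atom 5: C, bond orders sum to 4 (valence 4) → 0 H
  atom 6: C, bond orders sum to 4 (valence 4) → 0 H
  atom 7: C, bond orders sum to 1 (valence 4) → 3 H
  atom 8: O, bond orders sum to 2 (valence 2) → 0 H
  atom 9: C, bond orders sum to 3 (valence 4) → 1 H
  atom 10: C, bond orders sum to 4 (valence 4) → 0 H
  atom 11: Cl (halogen, monovalent) → 0 H
  atom 12: C, bond orders sum to 3 (valence 4) → 1 H
  atom 13: C, bond orders sum to 4 (valence 4) → 0 H
  atom 14: S, bond orders sum to 1 (valence 2) → 1 H
Totals → C:10, H:10, Cl:1, F:1, O:1, S:1.

C10H10ClFOS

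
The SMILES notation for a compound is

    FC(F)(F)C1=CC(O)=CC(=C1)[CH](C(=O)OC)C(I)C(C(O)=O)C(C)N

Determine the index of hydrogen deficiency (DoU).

6

Degree of unsaturation = (number of rings) + (number of π bonds).
Ring closures in the SMILES: 1.
π bonds: 5 double bonds (each 1 DoU) → 5 DoU from unsaturation.
Total DoU = 1 + 5 = 6.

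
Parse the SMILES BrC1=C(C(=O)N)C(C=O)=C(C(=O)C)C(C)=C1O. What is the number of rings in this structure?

In SMILES, each pair of matching ring-closure digits denotes one ring-closing bond; the number of such bonds equals the number of independent rings.
Ring-closure bonds here: 1.

1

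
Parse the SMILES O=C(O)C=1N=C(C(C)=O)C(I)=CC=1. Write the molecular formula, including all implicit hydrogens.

C8H6INO3

Walk through each heavy atom and fill implicit hydrogens from standard valence (C 4, N 3, O 2, S 2, halogen 1):
  atom 1: O, bond orders sum to 2 (valence 2) → 0 H
  atom 2: C, bond orders sum to 4 (valence 4) → 0 H
  atom 3: O, bond orders sum to 1 (valence 2) → 1 H
  atom 4: C, bond orders sum to 4 (valence 4) → 0 H
  atom 5: N, bond orders sum to 3 (valence 3) → 0 H
  atom 6: C, bond orders sum to 4 (valence 4) → 0 H
  atom 7: C, bond orders sum to 4 (valence 4) → 0 H
  atom 8: C, bond orders sum to 1 (valence 4) → 3 H
  atom 9: O, bond orders sum to 2 (valence 2) → 0 H
  atom 10: C, bond orders sum to 4 (valence 4) → 0 H
  atom 11: I (halogen, monovalent) → 0 H
  atom 12: C, bond orders sum to 3 (valence 4) → 1 H
  atom 13: C, bond orders sum to 3 (valence 4) → 1 H
Totals → C:8, H:6, I:1, N:1, O:3.
In Hill order: C8H6INO3.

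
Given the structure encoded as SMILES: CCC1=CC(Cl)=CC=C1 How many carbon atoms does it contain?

8

Count every carbon token in the SMILES (each C, including those in ring-closure positions and inside branches).
Carbon count: 8.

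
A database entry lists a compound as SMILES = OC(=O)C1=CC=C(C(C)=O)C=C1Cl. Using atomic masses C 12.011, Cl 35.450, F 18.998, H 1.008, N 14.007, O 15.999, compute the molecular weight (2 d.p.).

First, the molecular formula is C9H7ClO3 (counting implicit H from valence).
  C: 9 × 12.011 = 108.099
  Cl: 1 × 35.450 = 35.450
  H: 7 × 1.008 = 7.056
  O: 3 × 15.999 = 47.997
Sum: 9×12.011 + 1×35.450 + 7×1.008 + 3×15.999 = 198.602 → 198.60 g/mol.

198.60 g/mol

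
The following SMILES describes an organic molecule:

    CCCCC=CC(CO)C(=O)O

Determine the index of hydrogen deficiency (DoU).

Degree of unsaturation = (number of rings) + (number of π bonds).
Ring closures in the SMILES: 0.
π bonds: 2 double bonds (each 1 DoU) → 2 DoU from unsaturation.
Total DoU = 0 + 2 = 2.

2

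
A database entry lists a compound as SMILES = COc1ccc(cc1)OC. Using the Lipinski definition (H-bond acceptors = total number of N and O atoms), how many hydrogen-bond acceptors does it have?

N atoms: 0; O atoms: 2.
Lipinski HBA = 0 + 2 = 2.

2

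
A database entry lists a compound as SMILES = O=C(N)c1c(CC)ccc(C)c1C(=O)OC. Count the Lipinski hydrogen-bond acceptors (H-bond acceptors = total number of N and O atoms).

N atoms: 1; O atoms: 3.
Lipinski HBA = 1 + 3 = 4.

4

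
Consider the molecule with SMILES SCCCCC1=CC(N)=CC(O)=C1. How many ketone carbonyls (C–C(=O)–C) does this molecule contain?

Scan the SMILES for the ketone motif — none present.
Groups that are present: 1 hydroxyl, 1 primary amine, 1 thiol.

0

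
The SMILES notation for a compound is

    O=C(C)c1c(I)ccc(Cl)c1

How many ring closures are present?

1

In SMILES, each pair of matching ring-closure digits denotes one ring-closing bond; the number of such bonds equals the number of independent rings.
Ring-closure bonds here: 1.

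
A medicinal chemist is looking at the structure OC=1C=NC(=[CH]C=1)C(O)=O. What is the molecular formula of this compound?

C6H5NO3

Walk through each heavy atom and fill implicit hydrogens from standard valence (C 4, N 3, O 2, S 2, halogen 1):
  atom 1: O, bond orders sum to 1 (valence 2) → 1 H
  atom 2: C, bond orders sum to 4 (valence 4) → 0 H
  atom 3: C, bond orders sum to 3 (valence 4) → 1 H
  atom 4: N, bond orders sum to 3 (valence 3) → 0 H
  atom 5: C, bond orders sum to 4 (valence 4) → 0 H
  atom 6: C with explicit H count 1
  atom 7: C, bond orders sum to 3 (valence 4) → 1 H
  atom 8: C, bond orders sum to 4 (valence 4) → 0 H
  atom 9: O, bond orders sum to 1 (valence 2) → 1 H
  atom 10: O, bond orders sum to 2 (valence 2) → 0 H
Totals → C:6, H:5, N:1, O:3.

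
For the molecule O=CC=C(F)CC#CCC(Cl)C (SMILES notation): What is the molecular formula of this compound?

Walk through each heavy atom and fill implicit hydrogens from standard valence (C 4, N 3, O 2, S 2, halogen 1):
  atom 1: O, bond orders sum to 2 (valence 2) → 0 H
  atom 2: C, bond orders sum to 3 (valence 4) → 1 H
  atom 3: C, bond orders sum to 3 (valence 4) → 1 H
  atom 4: C, bond orders sum to 4 (valence 4) → 0 H
  atom 5: F (halogen, monovalent) → 0 H
  atom 6: C, bond orders sum to 2 (valence 4) → 2 H
  atom 7: C, bond orders sum to 4 (valence 4) → 0 H
  atom 8: C, bond orders sum to 4 (valence 4) → 0 H
  atom 9: C, bond orders sum to 2 (valence 4) → 2 H
  atom 10: C, bond orders sum to 3 (valence 4) → 1 H
  atom 11: Cl (halogen, monovalent) → 0 H
  atom 12: C, bond orders sum to 1 (valence 4) → 3 H
Totals → C:9, H:10, Cl:1, F:1, O:1.

C9H10ClFO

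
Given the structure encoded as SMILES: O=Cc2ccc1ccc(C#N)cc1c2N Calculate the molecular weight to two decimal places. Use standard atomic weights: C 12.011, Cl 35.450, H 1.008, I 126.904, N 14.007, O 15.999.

First, the molecular formula is C12H8N2O (counting implicit H from valence).
  C: 12 × 12.011 = 144.132
  H: 8 × 1.008 = 8.064
  N: 2 × 14.007 = 28.014
  O: 1 × 15.999 = 15.999
Sum: 12×12.011 + 8×1.008 + 2×14.007 + 1×15.999 = 196.209 → 196.21 g/mol.

196.21 g/mol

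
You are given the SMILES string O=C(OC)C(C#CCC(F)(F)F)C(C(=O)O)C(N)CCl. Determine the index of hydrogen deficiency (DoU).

Degree of unsaturation = (number of rings) + (number of π bonds).
Ring closures in the SMILES: 0.
π bonds: 2 double bonds (each 1 DoU), 1 triple bond (each 2 DoU) → 4 DoU from unsaturation.
Total DoU = 0 + 4 = 4.

4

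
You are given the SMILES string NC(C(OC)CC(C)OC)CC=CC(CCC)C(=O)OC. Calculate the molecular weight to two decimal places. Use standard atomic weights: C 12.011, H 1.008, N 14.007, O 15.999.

First, the molecular formula is C16H31NO4 (counting implicit H from valence).
  C: 16 × 12.011 = 192.176
  H: 31 × 1.008 = 31.248
  N: 1 × 14.007 = 14.007
  O: 4 × 15.999 = 63.996
Sum: 16×12.011 + 31×1.008 + 1×14.007 + 4×15.999 = 301.427 → 301.43 g/mol.

301.43 g/mol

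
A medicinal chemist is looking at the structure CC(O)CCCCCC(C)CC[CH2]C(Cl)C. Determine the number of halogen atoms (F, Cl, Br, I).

1

Halogen atoms appear at heavy-atom position 15 (1×Cl).
Other groups present: 1 hydroxyl.
Halogen count: 1.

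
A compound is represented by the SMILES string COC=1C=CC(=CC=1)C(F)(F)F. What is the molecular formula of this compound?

C8H7F3O

Walk through each heavy atom and fill implicit hydrogens from standard valence (C 4, N 3, O 2, S 2, halogen 1):
  atom 1: C, bond orders sum to 1 (valence 4) → 3 H
  atom 2: O, bond orders sum to 2 (valence 2) → 0 H
  atom 3: C, bond orders sum to 4 (valence 4) → 0 H
  atom 4: C, bond orders sum to 3 (valence 4) → 1 H
  atom 5: C, bond orders sum to 3 (valence 4) → 1 H
  atom 6: C, bond orders sum to 4 (valence 4) → 0 H
  atom 7: C, bond orders sum to 3 (valence 4) → 1 H
  atom 8: C, bond orders sum to 3 (valence 4) → 1 H
  atom 9: C, bond orders sum to 4 (valence 4) → 0 H
  atom 10: F (halogen, monovalent) → 0 H
  atom 11: F (halogen, monovalent) → 0 H
  atom 12: F (halogen, monovalent) → 0 H
Totals → C:8, H:7, F:3, O:1.
In Hill order: C8H7F3O.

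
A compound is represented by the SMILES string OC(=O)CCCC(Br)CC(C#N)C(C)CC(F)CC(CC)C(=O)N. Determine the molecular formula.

Walk through each heavy atom and fill implicit hydrogens from standard valence (C 4, N 3, O 2, S 2, halogen 1):
  atom 1: O, bond orders sum to 1 (valence 2) → 1 H
  atom 2: C, bond orders sum to 4 (valence 4) → 0 H
  atom 3: O, bond orders sum to 2 (valence 2) → 0 H
  atom 4: C, bond orders sum to 2 (valence 4) → 2 H
  atom 5: C, bond orders sum to 2 (valence 4) → 2 H
  atom 6: C, bond orders sum to 2 (valence 4) → 2 H
  atom 7: C, bond orders sum to 3 (valence 4) → 1 H
  atom 8: Br (halogen, monovalent) → 0 H
  atom 9: C, bond orders sum to 2 (valence 4) → 2 H
  atom 10: C, bond orders sum to 3 (valence 4) → 1 H
  atom 11: C, bond orders sum to 4 (valence 4) → 0 H
  atom 12: N, bond orders sum to 3 (valence 3) → 0 H
  atom 13: C, bond orders sum to 3 (valence 4) → 1 H
  atom 14: C, bond orders sum to 1 (valence 4) → 3 H
  atom 15: C, bond orders sum to 2 (valence 4) → 2 H
  atom 16: C, bond orders sum to 3 (valence 4) → 1 H
  atom 17: F (halogen, monovalent) → 0 H
  atom 18: C, bond orders sum to 2 (valence 4) → 2 H
  atom 19: C, bond orders sum to 3 (valence 4) → 1 H
  atom 20: C, bond orders sum to 2 (valence 4) → 2 H
  atom 21: C, bond orders sum to 1 (valence 4) → 3 H
  atom 22: C, bond orders sum to 4 (valence 4) → 0 H
  atom 23: O, bond orders sum to 2 (valence 2) → 0 H
  atom 24: N, bond orders sum to 1 (valence 3) → 2 H
Totals → C:17, H:28, Br:1, F:1, N:2, O:3.

C17H28BrFN2O3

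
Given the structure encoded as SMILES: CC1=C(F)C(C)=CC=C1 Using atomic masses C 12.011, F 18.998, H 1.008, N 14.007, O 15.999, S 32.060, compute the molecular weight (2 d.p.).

124.16 g/mol

First, the molecular formula is C8H9F (counting implicit H from valence).
  C: 8 × 12.011 = 96.088
  F: 1 × 18.998 = 18.998
  H: 9 × 1.008 = 9.072
Sum: 8×12.011 + 1×18.998 + 9×1.008 = 124.158 → 124.16 g/mol.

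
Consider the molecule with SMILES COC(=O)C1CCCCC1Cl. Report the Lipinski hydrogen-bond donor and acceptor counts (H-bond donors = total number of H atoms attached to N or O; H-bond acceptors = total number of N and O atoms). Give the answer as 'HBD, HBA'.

0, 2

Donors: find every N or O and count the H atoms it carries.
  atom 2 (O): bond orders sum to 2 → 0 H
  atom 4 (O): bond orders sum to 2 → 0 H
Lipinski HBD = 0.
Acceptors: N atoms = 0, O atoms = 2 → HBA = 2.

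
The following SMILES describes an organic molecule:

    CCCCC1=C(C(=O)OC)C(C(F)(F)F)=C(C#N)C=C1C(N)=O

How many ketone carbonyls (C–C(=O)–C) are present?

0

Scan the SMILES for the ketone motif — none present.
Groups that are present: 1 amide, 1 ester, 1 nitrile.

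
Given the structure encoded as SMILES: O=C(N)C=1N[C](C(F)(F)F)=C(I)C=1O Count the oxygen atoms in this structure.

Scan the SMILES for O atoms (remember two-letter symbols like Cl and Br are single atoms).
Oxygen count: 2.

2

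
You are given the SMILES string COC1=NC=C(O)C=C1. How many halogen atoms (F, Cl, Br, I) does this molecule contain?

Scan the SMILES for the halogen motif — none present.
Groups that are present: 1 ether, 1 hydroxyl.

0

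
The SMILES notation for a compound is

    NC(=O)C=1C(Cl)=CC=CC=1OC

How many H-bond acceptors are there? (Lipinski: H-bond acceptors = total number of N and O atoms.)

3

N atoms: 1; O atoms: 2.
Lipinski HBA = 1 + 2 = 3.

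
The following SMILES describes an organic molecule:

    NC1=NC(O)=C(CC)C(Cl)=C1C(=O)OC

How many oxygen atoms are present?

Scan the SMILES for O atoms (remember two-letter symbols like Cl and Br are single atoms).
Oxygen count: 3.

3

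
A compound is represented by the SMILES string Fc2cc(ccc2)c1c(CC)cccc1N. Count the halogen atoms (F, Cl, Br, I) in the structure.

Halogen atoms appear at heavy-atom position 1 (1×F).
Other groups present: 1 primary amine.
Halogen count: 1.

1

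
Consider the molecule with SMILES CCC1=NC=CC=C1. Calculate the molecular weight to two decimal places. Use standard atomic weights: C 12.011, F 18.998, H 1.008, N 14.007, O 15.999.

First, the molecular formula is C7H9N (counting implicit H from valence).
  C: 7 × 12.011 = 84.077
  H: 9 × 1.008 = 9.072
  N: 1 × 14.007 = 14.007
Sum: 7×12.011 + 9×1.008 + 1×14.007 = 107.156 → 107.16 g/mol.

107.16 g/mol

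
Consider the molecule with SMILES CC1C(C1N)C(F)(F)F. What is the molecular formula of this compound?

Walk through each heavy atom and fill implicit hydrogens from standard valence (C 4, N 3, O 2, S 2, halogen 1):
  atom 1: C, bond orders sum to 1 (valence 4) → 3 H
  atom 2: C, bond orders sum to 3 (valence 4) → 1 H
  atom 3: C, bond orders sum to 3 (valence 4) → 1 H
  atom 4: C, bond orders sum to 3 (valence 4) → 1 H
  atom 5: N, bond orders sum to 1 (valence 3) → 2 H
  atom 6: C, bond orders sum to 4 (valence 4) → 0 H
  atom 7: F (halogen, monovalent) → 0 H
  atom 8: F (halogen, monovalent) → 0 H
  atom 9: F (halogen, monovalent) → 0 H
Totals → C:5, H:8, F:3, N:1.

C5H8F3N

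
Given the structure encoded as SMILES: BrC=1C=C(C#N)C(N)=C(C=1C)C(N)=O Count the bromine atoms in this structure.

Scan the SMILES for Br atoms (remember two-letter symbols like Cl and Br are single atoms).
Bromine count: 1.

1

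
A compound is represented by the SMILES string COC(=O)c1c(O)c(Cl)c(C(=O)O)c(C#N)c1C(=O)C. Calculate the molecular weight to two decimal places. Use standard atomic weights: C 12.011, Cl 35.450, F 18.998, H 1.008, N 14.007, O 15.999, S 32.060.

297.65 g/mol

First, the molecular formula is C12H8ClNO6 (counting implicit H from valence).
  C: 12 × 12.011 = 144.132
  Cl: 1 × 35.450 = 35.450
  H: 8 × 1.008 = 8.064
  N: 1 × 14.007 = 14.007
  O: 6 × 15.999 = 95.994
Sum: 12×12.011 + 1×35.450 + 8×1.008 + 1×14.007 + 6×15.999 = 297.647 → 297.65 g/mol.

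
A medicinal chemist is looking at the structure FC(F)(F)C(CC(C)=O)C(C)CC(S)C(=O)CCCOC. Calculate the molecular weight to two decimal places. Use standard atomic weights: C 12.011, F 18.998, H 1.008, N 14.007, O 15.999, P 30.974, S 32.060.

First, the molecular formula is C14H23F3O3S (counting implicit H from valence).
  C: 14 × 12.011 = 168.154
  F: 3 × 18.998 = 56.994
  H: 23 × 1.008 = 23.184
  O: 3 × 15.999 = 47.997
  S: 1 × 32.060 = 32.060
Sum: 14×12.011 + 3×18.998 + 23×1.008 + 3×15.999 + 1×32.060 = 328.389 → 328.39 g/mol.

328.39 g/mol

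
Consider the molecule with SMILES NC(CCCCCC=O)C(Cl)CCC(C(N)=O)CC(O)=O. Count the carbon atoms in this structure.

Count every carbon token in the SMILES (each C, including those in ring-closure positions and inside branches).
Carbon count: 14.

14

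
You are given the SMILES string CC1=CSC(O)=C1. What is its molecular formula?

Walk through each heavy atom and fill implicit hydrogens from standard valence (C 4, N 3, O 2, S 2, halogen 1):
  atom 1: C, bond orders sum to 1 (valence 4) → 3 H
  atom 2: C, bond orders sum to 4 (valence 4) → 0 H
  atom 3: C, bond orders sum to 3 (valence 4) → 1 H
  atom 4: S, bond orders sum to 2 (valence 2) → 0 H
  atom 5: C, bond orders sum to 4 (valence 4) → 0 H
  atom 6: O, bond orders sum to 1 (valence 2) → 1 H
  atom 7: C, bond orders sum to 3 (valence 4) → 1 H
Totals → C:5, H:6, O:1, S:1.
In Hill order: C5H6OS.

C5H6OS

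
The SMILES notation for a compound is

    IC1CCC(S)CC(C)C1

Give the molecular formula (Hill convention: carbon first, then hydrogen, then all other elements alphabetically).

Walk through each heavy atom and fill implicit hydrogens from standard valence (C 4, N 3, O 2, S 2, halogen 1):
  atom 1: I (halogen, monovalent) → 0 H
  atom 2: C, bond orders sum to 3 (valence 4) → 1 H
  atom 3: C, bond orders sum to 2 (valence 4) → 2 H
  atom 4: C, bond orders sum to 2 (valence 4) → 2 H
  atom 5: C, bond orders sum to 3 (valence 4) → 1 H
  atom 6: S, bond orders sum to 1 (valence 2) → 1 H
  atom 7: C, bond orders sum to 2 (valence 4) → 2 H
  atom 8: C, bond orders sum to 3 (valence 4) → 1 H
  atom 9: C, bond orders sum to 1 (valence 4) → 3 H
  atom 10: C, bond orders sum to 2 (valence 4) → 2 H
Totals → C:8, H:15, I:1, S:1.
In Hill order: C8H15IS.

C8H15IS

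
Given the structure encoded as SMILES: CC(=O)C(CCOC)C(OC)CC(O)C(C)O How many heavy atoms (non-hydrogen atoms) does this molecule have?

17

Every atom symbol written in the SMILES (organic subset) is one heavy atom; implicit H are not written.
Heavy atoms by element → C:12, O:5.
Total: 17.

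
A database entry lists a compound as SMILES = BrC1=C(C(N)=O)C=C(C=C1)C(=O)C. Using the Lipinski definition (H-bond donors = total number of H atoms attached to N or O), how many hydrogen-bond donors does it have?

2

Donors: find every N or O and count the H atoms it carries.
  atom 5 (N): bond orders sum to 1 → 2 H
  atom 6 (O): bond orders sum to 2 → 0 H
  atom 12 (O): bond orders sum to 2 → 0 H
Lipinski HBD = 2.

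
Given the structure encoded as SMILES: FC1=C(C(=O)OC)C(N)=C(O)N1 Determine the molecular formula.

C6H7FN2O3

Walk through each heavy atom and fill implicit hydrogens from standard valence (C 4, N 3, O 2, S 2, halogen 1):
  atom 1: F (halogen, monovalent) → 0 H
  atom 2: C, bond orders sum to 4 (valence 4) → 0 H
  atom 3: C, bond orders sum to 4 (valence 4) → 0 H
  atom 4: C, bond orders sum to 4 (valence 4) → 0 H
  atom 5: O, bond orders sum to 2 (valence 2) → 0 H
  atom 6: O, bond orders sum to 2 (valence 2) → 0 H
  atom 7: C, bond orders sum to 1 (valence 4) → 3 H
  atom 8: C, bond orders sum to 4 (valence 4) → 0 H
  atom 9: N, bond orders sum to 1 (valence 3) → 2 H
  atom 10: C, bond orders sum to 4 (valence 4) → 0 H
  atom 11: O, bond orders sum to 1 (valence 2) → 1 H
  atom 12: N, bond orders sum to 2 (valence 3) → 1 H
Totals → C:6, H:7, F:1, N:2, O:3.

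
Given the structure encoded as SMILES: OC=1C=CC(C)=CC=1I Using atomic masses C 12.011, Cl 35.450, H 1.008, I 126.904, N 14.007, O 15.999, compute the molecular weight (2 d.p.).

234.04 g/mol

First, the molecular formula is C7H7IO (counting implicit H from valence).
  C: 7 × 12.011 = 84.077
  H: 7 × 1.008 = 7.056
  I: 1 × 126.904 = 126.904
  O: 1 × 15.999 = 15.999
Sum: 7×12.011 + 7×1.008 + 1×126.904 + 1×15.999 = 234.036 → 234.04 g/mol.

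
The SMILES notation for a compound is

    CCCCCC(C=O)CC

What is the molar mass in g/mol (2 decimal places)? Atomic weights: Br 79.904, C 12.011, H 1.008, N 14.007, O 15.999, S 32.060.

142.24 g/mol

First, the molecular formula is C9H18O (counting implicit H from valence).
  C: 9 × 12.011 = 108.099
  H: 18 × 1.008 = 18.144
  O: 1 × 15.999 = 15.999
Sum: 9×12.011 + 18×1.008 + 1×15.999 = 142.242 → 142.24 g/mol.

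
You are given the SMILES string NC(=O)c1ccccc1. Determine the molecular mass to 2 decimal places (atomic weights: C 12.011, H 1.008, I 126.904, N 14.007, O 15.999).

First, the molecular formula is C7H7NO (counting implicit H from valence).
  C: 7 × 12.011 = 84.077
  H: 7 × 1.008 = 7.056
  N: 1 × 14.007 = 14.007
  O: 1 × 15.999 = 15.999
Sum: 7×12.011 + 7×1.008 + 1×14.007 + 1×15.999 = 121.139 → 121.14 g/mol.

121.14 g/mol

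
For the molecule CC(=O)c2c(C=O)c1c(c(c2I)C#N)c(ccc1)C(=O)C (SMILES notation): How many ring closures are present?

2

In SMILES, each pair of matching ring-closure digits denotes one ring-closing bond; the number of such bonds equals the number of independent rings.
Ring-closure bonds here: 2.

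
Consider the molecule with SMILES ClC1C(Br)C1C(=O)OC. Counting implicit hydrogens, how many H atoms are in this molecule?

6

Walk through each heavy atom and fill implicit hydrogens from standard valence (C 4, N 3, O 2, S 2, halogen 1):
  atom 1: Cl (halogen, monovalent) → 0 H
  atom 2: C, bond orders sum to 3 (valence 4) → 1 H
  atom 3: C, bond orders sum to 3 (valence 4) → 1 H
  atom 4: Br (halogen, monovalent) → 0 H
  atom 5: C, bond orders sum to 3 (valence 4) → 1 H
  atom 6: C, bond orders sum to 4 (valence 4) → 0 H
  atom 7: O, bond orders sum to 2 (valence 2) → 0 H
  atom 8: O, bond orders sum to 2 (valence 2) → 0 H
  atom 9: C, bond orders sum to 1 (valence 4) → 3 H
Total hydrogens: 6.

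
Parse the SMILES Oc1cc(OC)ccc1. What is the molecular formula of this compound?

Walk through each heavy atom and fill implicit hydrogens from standard valence (C 4, N 3, O 2, S 2, halogen 1); for lowercase aromatic atoms, an aromatic c carries 1 H when it has two neighbours and 0 H with three, and aromatic n carries 0 H:
  atom 1: O, bond orders sum to 1 (valence 2) → 1 H
  atom 2: aromatic c, 3 neighbours → 0 H
  atom 3: aromatic c, 2 neighbours → 1 H
  atom 4: aromatic c, 3 neighbours → 0 H
  atom 5: O, bond orders sum to 2 (valence 2) → 0 H
  atom 6: C, bond orders sum to 1 (valence 4) → 3 H
  atom 7: aromatic c, 2 neighbours → 1 H
  atom 8: aromatic c, 2 neighbours → 1 H
  atom 9: aromatic c, 2 neighbours → 1 H
Totals → C:7, H:8, O:2.
In Hill order: C7H8O2.

C7H8O2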